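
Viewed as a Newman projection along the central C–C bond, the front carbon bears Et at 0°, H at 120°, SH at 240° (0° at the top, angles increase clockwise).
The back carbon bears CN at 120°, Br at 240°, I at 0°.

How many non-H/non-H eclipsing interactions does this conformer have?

Non-H eclipsing pairs: Et(0°)/I(0°); SH(240°)/Br(240°) — 2 interactions.

2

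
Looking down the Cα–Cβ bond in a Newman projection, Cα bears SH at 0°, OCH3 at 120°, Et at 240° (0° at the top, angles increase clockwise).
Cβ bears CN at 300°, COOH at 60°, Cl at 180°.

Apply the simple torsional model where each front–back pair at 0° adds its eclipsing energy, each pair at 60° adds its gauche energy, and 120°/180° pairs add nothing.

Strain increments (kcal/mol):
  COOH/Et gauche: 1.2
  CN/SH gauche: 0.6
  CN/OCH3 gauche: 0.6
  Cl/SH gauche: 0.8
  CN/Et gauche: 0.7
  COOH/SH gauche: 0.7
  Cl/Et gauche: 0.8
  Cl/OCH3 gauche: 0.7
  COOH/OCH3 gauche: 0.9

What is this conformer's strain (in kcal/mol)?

4.4 kcal/mol

This conformer is staggered. SH at 0° is gauche with CN at 300° (0.6); SH at 0° is gauche with COOH at 60° (0.7); OCH3 at 120° is gauche with COOH at 60° (0.9); OCH3 at 120° is gauche with Cl at 180° (0.7); Et at 240° is gauche with CN at 300° (0.7); Et at 240° is gauche with Cl at 180° (0.8). Total 4.4 kcal/mol.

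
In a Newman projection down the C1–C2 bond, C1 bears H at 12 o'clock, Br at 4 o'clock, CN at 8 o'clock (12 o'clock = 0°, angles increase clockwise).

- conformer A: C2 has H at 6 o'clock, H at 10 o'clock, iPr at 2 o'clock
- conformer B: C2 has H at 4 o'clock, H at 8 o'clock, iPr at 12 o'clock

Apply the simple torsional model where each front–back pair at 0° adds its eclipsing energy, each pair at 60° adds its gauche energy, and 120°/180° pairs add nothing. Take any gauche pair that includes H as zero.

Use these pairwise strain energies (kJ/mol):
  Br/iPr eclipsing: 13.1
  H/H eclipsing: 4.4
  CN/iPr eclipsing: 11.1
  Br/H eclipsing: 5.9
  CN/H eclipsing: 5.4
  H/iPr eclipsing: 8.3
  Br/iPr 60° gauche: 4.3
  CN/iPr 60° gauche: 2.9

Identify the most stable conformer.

A

A (staggered): Br(120°)/iPr(60°) gauche 4.3 → 4.3 kJ/mol.
B (eclipsed): H(0°)/iPr(0°) eclipsed 8.3; Br(120°)/H(120°) eclipsed 5.9; CN(240°)/H(240°) eclipsed 5.4 → 19.6 kJ/mol.
A has the lowest total (4.3 kJ/mol).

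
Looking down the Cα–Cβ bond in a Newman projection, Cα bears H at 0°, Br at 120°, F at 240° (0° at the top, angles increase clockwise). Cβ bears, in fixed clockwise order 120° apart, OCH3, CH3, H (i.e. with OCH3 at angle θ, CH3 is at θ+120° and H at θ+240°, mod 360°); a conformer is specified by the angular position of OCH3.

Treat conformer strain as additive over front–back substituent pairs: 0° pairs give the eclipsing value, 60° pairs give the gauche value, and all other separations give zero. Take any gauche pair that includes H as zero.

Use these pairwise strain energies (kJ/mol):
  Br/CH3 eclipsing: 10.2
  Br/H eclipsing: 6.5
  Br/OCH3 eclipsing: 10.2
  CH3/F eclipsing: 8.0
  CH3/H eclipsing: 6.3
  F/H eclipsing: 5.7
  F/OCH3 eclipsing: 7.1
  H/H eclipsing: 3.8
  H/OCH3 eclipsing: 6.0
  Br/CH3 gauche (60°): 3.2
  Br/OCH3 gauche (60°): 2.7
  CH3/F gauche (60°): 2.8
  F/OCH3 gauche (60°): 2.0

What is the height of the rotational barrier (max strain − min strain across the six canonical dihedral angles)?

16.8 kJ/mol

OCH3 at 0° (eclipsed): H–OCH3 eclipsed, Br–CH3 eclipsed, F–H eclipsed; 6.0 + 10.2 + 5.7 = 21.9 kJ/mol.
OCH3 at 60° (staggered): Br–OCH3 gauche, Br–CH3 gauche, F–CH3 gauche; 2.7 + 3.2 + 2.8 = 8.7 kJ/mol.
OCH3 at 120° (eclipsed): H–H eclipsed, Br–OCH3 eclipsed, F–CH3 eclipsed; 3.8 + 10.2 + 8.0 = 22.0 kJ/mol.
OCH3 at 180° (staggered): Br–OCH3 gauche, F–OCH3 gauche, F–CH3 gauche; 2.7 + 2.0 + 2.8 = 7.5 kJ/mol.
OCH3 at 240° (eclipsed): H–CH3 eclipsed, Br–H eclipsed, F–OCH3 eclipsed; 6.3 + 6.5 + 7.1 = 19.9 kJ/mol.
OCH3 at 300° (staggered): Br–CH3 gauche, F–OCH3 gauche; 3.2 + 2.0 = 5.2 kJ/mol.
Max at 120° (22.0 kJ/mol), min at 300° (5.2 kJ/mol); barrier = 16.8 kJ/mol.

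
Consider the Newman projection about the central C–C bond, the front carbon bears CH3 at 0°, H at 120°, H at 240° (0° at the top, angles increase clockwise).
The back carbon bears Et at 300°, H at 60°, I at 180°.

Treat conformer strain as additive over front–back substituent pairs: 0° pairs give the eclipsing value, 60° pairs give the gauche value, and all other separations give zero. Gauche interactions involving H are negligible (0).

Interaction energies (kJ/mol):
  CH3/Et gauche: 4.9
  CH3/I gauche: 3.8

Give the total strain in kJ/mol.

This conformer (staggered): CH3–Et gauche; 4.9 = 4.9 kJ/mol.

4.9 kJ/mol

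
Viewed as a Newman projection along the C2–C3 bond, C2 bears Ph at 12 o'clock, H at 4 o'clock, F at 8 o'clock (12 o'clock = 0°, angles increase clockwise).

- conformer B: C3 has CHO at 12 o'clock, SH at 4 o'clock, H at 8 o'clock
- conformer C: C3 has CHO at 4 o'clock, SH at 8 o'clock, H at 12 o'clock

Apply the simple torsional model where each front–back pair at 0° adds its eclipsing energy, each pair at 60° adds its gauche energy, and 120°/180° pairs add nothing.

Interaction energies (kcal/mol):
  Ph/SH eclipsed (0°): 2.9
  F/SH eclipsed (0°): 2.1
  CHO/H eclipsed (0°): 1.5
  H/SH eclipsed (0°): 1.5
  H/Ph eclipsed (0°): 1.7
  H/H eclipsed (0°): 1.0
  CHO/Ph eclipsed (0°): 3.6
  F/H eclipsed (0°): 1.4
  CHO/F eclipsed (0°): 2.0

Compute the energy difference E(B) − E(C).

+1.2 kcal/mol

B (eclipsed): Ph(0°)/CHO(0°) eclipsed 3.6; H(120°)/SH(120°) eclipsed 1.5; F(240°)/H(240°) eclipsed 1.4 → 6.5 kcal/mol.
C (eclipsed): Ph(0°)/H(0°) eclipsed 1.7; H(120°)/CHO(120°) eclipsed 1.5; F(240°)/SH(240°) eclipsed 2.1 → 5.3 kcal/mol.
E(B) − E(C) = 6.5 − 5.3 = +1.2 kcal/mol.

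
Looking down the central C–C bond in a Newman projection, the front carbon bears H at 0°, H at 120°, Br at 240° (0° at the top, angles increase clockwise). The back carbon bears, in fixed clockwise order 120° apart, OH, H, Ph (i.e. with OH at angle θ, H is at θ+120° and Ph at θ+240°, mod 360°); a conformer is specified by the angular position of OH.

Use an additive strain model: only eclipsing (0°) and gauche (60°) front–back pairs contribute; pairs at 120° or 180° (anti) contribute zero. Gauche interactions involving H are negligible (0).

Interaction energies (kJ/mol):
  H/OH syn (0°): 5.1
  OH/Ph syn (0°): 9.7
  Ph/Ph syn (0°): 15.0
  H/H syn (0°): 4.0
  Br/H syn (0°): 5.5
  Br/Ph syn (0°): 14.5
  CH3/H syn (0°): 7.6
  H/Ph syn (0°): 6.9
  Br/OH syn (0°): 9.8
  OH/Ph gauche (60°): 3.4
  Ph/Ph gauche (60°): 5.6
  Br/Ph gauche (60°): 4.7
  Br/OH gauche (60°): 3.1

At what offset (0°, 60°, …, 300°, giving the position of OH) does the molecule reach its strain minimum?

180°

OH at 0° (eclipsed): H(0°)/OH(0°) eclipsed 5.1; H(120°)/H(120°) eclipsed 4.0; Br(240°)/Ph(240°) eclipsed 14.5 → 23.6 kJ/mol.
OH at 60° (staggered): Br(240°)/Ph(300°) gauche 4.7 → 4.7 kJ/mol.
OH at 120° (eclipsed): H(0°)/Ph(0°) eclipsed 6.9; H(120°)/OH(120°) eclipsed 5.1; Br(240°)/H(240°) eclipsed 5.5 → 17.5 kJ/mol.
OH at 180° (staggered): Br(240°)/OH(180°) gauche 3.1 → 3.1 kJ/mol.
OH at 240° (eclipsed): H(0°)/H(0°) eclipsed 4.0; H(120°)/Ph(120°) eclipsed 6.9; Br(240°)/OH(240°) eclipsed 9.8 → 20.7 kJ/mol.
OH at 300° (staggered): Br(240°)/OH(300°) gauche 3.1; Br(240°)/Ph(180°) gauche 4.7 → 7.8 kJ/mol.
The minimum (3.1 kJ/mol) occurs with OH at 180°.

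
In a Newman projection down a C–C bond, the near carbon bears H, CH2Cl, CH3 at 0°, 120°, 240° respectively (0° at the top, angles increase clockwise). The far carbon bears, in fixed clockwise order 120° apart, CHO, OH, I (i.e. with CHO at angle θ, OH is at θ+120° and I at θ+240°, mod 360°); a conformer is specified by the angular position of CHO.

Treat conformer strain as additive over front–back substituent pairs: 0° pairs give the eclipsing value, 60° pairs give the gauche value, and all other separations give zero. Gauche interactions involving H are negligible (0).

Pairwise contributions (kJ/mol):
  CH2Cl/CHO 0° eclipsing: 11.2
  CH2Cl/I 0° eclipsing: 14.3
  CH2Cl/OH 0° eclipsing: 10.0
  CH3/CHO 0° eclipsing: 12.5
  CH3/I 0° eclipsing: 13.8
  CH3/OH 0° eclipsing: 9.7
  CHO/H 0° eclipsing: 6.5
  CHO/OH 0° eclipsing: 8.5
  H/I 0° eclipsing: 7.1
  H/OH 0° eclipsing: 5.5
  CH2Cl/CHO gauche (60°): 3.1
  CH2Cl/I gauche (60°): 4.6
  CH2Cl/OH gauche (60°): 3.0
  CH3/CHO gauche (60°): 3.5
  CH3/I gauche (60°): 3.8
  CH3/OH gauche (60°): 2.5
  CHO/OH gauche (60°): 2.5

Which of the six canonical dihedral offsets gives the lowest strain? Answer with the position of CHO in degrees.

60°

CHO at 0° (eclipsed): H–CHO eclipsed, CH2Cl–OH eclipsed, CH3–I eclipsed; 6.5 + 10.0 + 13.8 = 30.3 kJ/mol.
CHO at 60° (staggered): CH2Cl–CHO gauche, CH2Cl–OH gauche, CH3–OH gauche, CH3–I gauche; 3.1 + 3.0 + 2.5 + 3.8 = 12.4 kJ/mol.
CHO at 120° (eclipsed): H–I eclipsed, CH2Cl–CHO eclipsed, CH3–OH eclipsed; 7.1 + 11.2 + 9.7 = 28.0 kJ/mol.
CHO at 180° (staggered): CH2Cl–CHO gauche, CH2Cl–I gauche, CH3–CHO gauche, CH3–OH gauche; 3.1 + 4.6 + 3.5 + 2.5 = 13.7 kJ/mol.
CHO at 240° (eclipsed): H–OH eclipsed, CH2Cl–I eclipsed, CH3–CHO eclipsed; 5.5 + 14.3 + 12.5 = 32.3 kJ/mol.
CHO at 300° (staggered): CH2Cl–OH gauche, CH2Cl–I gauche, CH3–CHO gauche, CH3–I gauche; 3.0 + 4.6 + 3.5 + 3.8 = 14.9 kJ/mol.
The minimum (12.4 kJ/mol) occurs with CHO at 60°.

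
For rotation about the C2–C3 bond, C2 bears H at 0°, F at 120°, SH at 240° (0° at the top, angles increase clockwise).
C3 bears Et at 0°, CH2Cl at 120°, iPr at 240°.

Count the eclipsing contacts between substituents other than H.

Non-H eclipsing pairs: F(120°)/CH2Cl(120°); SH(240°)/iPr(240°) — 2 interactions.

2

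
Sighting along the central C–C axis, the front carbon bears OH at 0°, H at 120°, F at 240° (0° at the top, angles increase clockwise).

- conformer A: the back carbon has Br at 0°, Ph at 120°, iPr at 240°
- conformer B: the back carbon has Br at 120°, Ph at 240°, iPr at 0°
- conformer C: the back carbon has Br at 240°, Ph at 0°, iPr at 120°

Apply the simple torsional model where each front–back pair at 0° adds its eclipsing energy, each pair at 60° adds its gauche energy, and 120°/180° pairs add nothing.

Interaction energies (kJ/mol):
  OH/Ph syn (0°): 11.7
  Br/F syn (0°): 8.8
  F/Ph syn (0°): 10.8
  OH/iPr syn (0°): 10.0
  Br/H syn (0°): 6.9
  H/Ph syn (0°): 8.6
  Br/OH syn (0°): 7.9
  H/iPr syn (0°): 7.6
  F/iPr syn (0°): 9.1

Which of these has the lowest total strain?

A is eclipsed. OH at 0° is eclipsed with Br at 0° (7.9); H at 120° is eclipsed with Ph at 120° (8.6); F at 240° is eclipsed with iPr at 240° (9.1). Total 25.6 kJ/mol.
B is eclipsed. OH at 0° is eclipsed with iPr at 0° (10.0); H at 120° is eclipsed with Br at 120° (6.9); F at 240° is eclipsed with Ph at 240° (10.8). Total 27.7 kJ/mol.
C is eclipsed. OH at 0° is eclipsed with Ph at 0° (11.7); H at 120° is eclipsed with iPr at 120° (7.6); F at 240° is eclipsed with Br at 240° (8.8). Total 28.1 kJ/mol.
A has the lowest total (25.6 kJ/mol).

A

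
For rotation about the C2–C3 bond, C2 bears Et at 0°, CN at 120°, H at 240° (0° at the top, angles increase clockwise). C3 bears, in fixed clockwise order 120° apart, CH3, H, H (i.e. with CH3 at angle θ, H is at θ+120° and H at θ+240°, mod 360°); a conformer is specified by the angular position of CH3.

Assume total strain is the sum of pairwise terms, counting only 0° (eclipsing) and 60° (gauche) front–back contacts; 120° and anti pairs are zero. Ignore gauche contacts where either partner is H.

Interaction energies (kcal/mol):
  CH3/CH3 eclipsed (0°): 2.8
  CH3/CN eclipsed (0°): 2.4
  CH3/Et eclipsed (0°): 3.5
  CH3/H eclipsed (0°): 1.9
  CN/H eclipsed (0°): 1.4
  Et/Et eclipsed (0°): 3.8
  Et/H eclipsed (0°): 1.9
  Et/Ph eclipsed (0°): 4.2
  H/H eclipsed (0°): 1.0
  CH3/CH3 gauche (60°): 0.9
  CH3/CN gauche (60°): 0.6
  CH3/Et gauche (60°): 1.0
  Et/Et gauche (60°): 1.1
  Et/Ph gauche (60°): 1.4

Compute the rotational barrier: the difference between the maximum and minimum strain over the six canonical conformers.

5.3 kcal/mol

CH3 at 0° (eclipsed): Et(0°)/CH3(0°) eclipsed 3.5; CN(120°)/H(120°) eclipsed 1.4; H(240°)/H(240°) eclipsed 1.0 → 5.9 kcal/mol.
CH3 at 60° (staggered): Et(0°)/CH3(60°) gauche 1.0; CN(120°)/CH3(60°) gauche 0.6 → 1.6 kcal/mol.
CH3 at 120° (eclipsed): Et(0°)/H(0°) eclipsed 1.9; CN(120°)/CH3(120°) eclipsed 2.4; H(240°)/H(240°) eclipsed 1.0 → 5.3 kcal/mol.
CH3 at 180° (staggered): CN(120°)/CH3(180°) gauche 0.6 → 0.6 kcal/mol.
CH3 at 240° (eclipsed): Et(0°)/H(0°) eclipsed 1.9; CN(120°)/H(120°) eclipsed 1.4; H(240°)/CH3(240°) eclipsed 1.9 → 5.2 kcal/mol.
CH3 at 300° (staggered): Et(0°)/CH3(300°) gauche 1.0 → 1.0 kcal/mol.
Max at 0° (5.9 kcal/mol), min at 180° (0.6 kcal/mol); barrier = 5.3 kcal/mol.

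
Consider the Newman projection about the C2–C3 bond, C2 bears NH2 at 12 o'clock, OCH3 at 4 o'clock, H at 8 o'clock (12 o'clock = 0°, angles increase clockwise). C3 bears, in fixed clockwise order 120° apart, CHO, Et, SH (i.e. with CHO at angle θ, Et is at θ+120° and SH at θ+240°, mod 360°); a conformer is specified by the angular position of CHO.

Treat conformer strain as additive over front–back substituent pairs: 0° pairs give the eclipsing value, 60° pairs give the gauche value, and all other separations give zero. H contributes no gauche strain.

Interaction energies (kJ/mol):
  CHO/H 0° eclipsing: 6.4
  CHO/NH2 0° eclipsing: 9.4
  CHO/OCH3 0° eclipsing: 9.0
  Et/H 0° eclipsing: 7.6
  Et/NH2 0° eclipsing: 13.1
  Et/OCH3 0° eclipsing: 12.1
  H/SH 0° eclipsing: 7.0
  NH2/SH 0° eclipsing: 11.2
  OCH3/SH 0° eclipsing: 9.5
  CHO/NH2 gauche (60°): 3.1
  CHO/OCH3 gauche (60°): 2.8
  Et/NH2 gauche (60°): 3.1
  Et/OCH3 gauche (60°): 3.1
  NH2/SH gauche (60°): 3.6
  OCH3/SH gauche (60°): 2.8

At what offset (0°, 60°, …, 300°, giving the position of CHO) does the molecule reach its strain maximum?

CHO at 0° (eclipsed): NH2(0°)/CHO(0°) eclipsed 9.4; OCH3(120°)/Et(120°) eclipsed 12.1; H(240°)/SH(240°) eclipsed 7.0 → 28.5 kJ/mol.
CHO at 60° (staggered): NH2(0°)/CHO(60°) gauche 3.1; NH2(0°)/SH(300°) gauche 3.6; OCH3(120°)/CHO(60°) gauche 2.8; OCH3(120°)/Et(180°) gauche 3.1 → 12.6 kJ/mol.
CHO at 120° (eclipsed): NH2(0°)/SH(0°) eclipsed 11.2; OCH3(120°)/CHO(120°) eclipsed 9.0; H(240°)/Et(240°) eclipsed 7.6 → 27.8 kJ/mol.
CHO at 180° (staggered): NH2(0°)/Et(300°) gauche 3.1; NH2(0°)/SH(60°) gauche 3.6; OCH3(120°)/CHO(180°) gauche 2.8; OCH3(120°)/SH(60°) gauche 2.8 → 12.3 kJ/mol.
CHO at 240° (eclipsed): NH2(0°)/Et(0°) eclipsed 13.1; OCH3(120°)/SH(120°) eclipsed 9.5; H(240°)/CHO(240°) eclipsed 6.4 → 29.0 kJ/mol.
CHO at 300° (staggered): NH2(0°)/CHO(300°) gauche 3.1; NH2(0°)/Et(60°) gauche 3.1; OCH3(120°)/Et(60°) gauche 3.1; OCH3(120°)/SH(180°) gauche 2.8 → 12.1 kJ/mol.
The maximum (29.0 kJ/mol) occurs with CHO at 240°.

240°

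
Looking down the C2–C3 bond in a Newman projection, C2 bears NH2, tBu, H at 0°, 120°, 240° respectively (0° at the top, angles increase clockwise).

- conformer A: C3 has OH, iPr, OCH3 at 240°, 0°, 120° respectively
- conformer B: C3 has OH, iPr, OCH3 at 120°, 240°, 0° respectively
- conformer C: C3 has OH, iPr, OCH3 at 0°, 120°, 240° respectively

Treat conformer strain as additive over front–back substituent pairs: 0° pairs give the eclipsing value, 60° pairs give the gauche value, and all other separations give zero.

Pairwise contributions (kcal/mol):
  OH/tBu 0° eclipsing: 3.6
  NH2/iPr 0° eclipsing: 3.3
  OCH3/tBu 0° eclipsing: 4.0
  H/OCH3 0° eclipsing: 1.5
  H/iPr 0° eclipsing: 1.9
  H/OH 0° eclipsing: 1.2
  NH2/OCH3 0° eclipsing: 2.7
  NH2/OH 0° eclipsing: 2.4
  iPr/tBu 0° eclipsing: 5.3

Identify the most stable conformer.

A is eclipsed. NH2 at 0° is eclipsed with iPr at 0° (3.3); tBu at 120° is eclipsed with OCH3 at 120° (4.0); H at 240° is eclipsed with OH at 240° (1.2). Total 8.5 kcal/mol.
B is eclipsed. NH2 at 0° is eclipsed with OCH3 at 0° (2.7); tBu at 120° is eclipsed with OH at 120° (3.6); H at 240° is eclipsed with iPr at 240° (1.9). Total 8.2 kcal/mol.
C is eclipsed. NH2 at 0° is eclipsed with OH at 0° (2.4); tBu at 120° is eclipsed with iPr at 120° (5.3); H at 240° is eclipsed with OCH3 at 240° (1.5). Total 9.2 kcal/mol.
B has the lowest total (8.2 kcal/mol).

B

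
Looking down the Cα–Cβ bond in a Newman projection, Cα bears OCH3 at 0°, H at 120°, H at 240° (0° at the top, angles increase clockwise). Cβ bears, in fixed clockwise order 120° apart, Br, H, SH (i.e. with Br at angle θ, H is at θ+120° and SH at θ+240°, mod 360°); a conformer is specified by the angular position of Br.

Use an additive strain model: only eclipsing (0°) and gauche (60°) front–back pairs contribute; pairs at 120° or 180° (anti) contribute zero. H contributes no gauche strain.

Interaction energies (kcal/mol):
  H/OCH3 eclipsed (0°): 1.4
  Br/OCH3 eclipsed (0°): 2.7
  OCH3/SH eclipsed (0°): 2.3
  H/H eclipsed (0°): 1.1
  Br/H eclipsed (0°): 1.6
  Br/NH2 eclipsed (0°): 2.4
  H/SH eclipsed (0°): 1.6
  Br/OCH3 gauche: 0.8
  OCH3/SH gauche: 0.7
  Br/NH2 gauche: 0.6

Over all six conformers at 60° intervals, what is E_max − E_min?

4.7 kcal/mol

Br at 0° is eclipsed. OCH3 at 0° is eclipsed with Br at 0° (2.7); H at 120° is eclipsed with H at 120° (1.1); H at 240° is eclipsed with SH at 240° (1.6). Total 5.4 kcal/mol.
Br at 60° is staggered. OCH3 at 0° is gauche with Br at 60° (0.8); OCH3 at 0° is gauche with SH at 300° (0.7). Total 1.5 kcal/mol.
Br at 120° is eclipsed. OCH3 at 0° is eclipsed with SH at 0° (2.3); H at 120° is eclipsed with Br at 120° (1.6); H at 240° is eclipsed with H at 240° (1.1). Total 5.0 kcal/mol.
Br at 180° is staggered. OCH3 at 0° is gauche with SH at 60° (0.7). Total 0.7 kcal/mol.
Br at 240° is eclipsed. OCH3 at 0° is eclipsed with H at 0° (1.4); H at 120° is eclipsed with SH at 120° (1.6); H at 240° is eclipsed with Br at 240° (1.6). Total 4.6 kcal/mol.
Br at 300° is staggered. OCH3 at 0° is gauche with Br at 300° (0.8). Total 0.8 kcal/mol.
Max at 0° (5.4 kcal/mol), min at 180° (0.7 kcal/mol); barrier = 4.7 kcal/mol.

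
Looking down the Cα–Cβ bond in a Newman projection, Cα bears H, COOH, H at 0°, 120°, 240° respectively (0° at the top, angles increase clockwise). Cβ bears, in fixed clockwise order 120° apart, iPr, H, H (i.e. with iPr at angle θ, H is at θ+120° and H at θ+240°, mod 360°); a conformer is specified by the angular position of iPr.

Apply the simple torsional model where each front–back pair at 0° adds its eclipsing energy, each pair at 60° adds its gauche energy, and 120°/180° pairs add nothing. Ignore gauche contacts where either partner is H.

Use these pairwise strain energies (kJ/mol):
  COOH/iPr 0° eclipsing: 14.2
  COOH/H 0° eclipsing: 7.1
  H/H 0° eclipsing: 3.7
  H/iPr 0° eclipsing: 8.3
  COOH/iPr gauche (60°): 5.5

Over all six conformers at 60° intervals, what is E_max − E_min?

iPr at 0° (eclipsed): H(0°)/iPr(0°) eclipsed 8.3; COOH(120°)/H(120°) eclipsed 7.1; H(240°)/H(240°) eclipsed 3.7 → 19.1 kJ/mol.
iPr at 60° (staggered): COOH(120°)/iPr(60°) gauche 5.5 → 5.5 kJ/mol.
iPr at 120° (eclipsed): H(0°)/H(0°) eclipsed 3.7; COOH(120°)/iPr(120°) eclipsed 14.2; H(240°)/H(240°) eclipsed 3.7 → 21.6 kJ/mol.
iPr at 180° (staggered): COOH(120°)/iPr(180°) gauche 5.5 → 5.5 kJ/mol.
iPr at 240° (eclipsed): H(0°)/H(0°) eclipsed 3.7; COOH(120°)/H(120°) eclipsed 7.1; H(240°)/iPr(240°) eclipsed 8.3 → 19.1 kJ/mol.
iPr at 300° (staggered): no non-H gauche contacts → 0.0 kJ/mol.
Max at 120° (21.6 kJ/mol), min at 300° (0.0 kJ/mol); barrier = 21.6 kJ/mol.

21.6 kJ/mol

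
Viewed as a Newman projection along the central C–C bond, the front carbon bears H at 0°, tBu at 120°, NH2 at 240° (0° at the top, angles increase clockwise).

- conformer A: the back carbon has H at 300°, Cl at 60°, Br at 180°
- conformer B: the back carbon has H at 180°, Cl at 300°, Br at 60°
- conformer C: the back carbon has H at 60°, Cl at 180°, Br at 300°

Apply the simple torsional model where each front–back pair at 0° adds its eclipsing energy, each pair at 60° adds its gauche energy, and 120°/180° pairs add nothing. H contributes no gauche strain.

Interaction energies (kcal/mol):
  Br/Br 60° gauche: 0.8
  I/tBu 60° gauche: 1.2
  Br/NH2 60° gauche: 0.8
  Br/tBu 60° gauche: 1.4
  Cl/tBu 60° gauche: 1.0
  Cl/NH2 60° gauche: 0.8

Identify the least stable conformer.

A

A (staggered): tBu–Cl gauche, tBu–Br gauche, NH2–Br gauche; 1.0 + 1.4 + 0.8 = 3.2 kcal/mol.
B (staggered): tBu–Br gauche, NH2–Cl gauche; 1.4 + 0.8 = 2.2 kcal/mol.
C (staggered): tBu–Cl gauche, NH2–Cl gauche, NH2–Br gauche; 1.0 + 0.8 + 0.8 = 2.6 kcal/mol.
A has the highest total (3.2 kcal/mol).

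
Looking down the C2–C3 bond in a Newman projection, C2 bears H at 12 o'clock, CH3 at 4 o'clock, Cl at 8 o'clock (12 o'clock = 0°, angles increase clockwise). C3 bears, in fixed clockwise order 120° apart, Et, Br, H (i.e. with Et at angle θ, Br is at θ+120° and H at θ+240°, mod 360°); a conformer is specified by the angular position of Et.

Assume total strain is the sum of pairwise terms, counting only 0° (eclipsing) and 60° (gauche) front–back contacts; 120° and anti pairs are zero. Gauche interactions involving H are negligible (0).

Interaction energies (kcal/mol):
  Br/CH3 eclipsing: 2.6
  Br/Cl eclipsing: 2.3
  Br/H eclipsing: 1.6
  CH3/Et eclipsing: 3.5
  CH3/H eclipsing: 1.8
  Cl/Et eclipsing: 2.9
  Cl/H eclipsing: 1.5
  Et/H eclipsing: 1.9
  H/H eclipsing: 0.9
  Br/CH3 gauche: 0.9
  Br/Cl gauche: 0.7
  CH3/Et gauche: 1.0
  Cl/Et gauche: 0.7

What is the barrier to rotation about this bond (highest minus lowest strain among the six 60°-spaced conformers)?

Et at 0° is eclipsed. H at 0° is eclipsed with Et at 0° (1.9); CH3 at 120° is eclipsed with Br at 120° (2.6); Cl at 240° is eclipsed with H at 240° (1.5). Total 6.0 kcal/mol.
Et at 60° is staggered. CH3 at 120° is gauche with Et at 60° (1.0); CH3 at 120° is gauche with Br at 180° (0.9); Cl at 240° is gauche with Br at 180° (0.7). Total 2.6 kcal/mol.
Et at 120° is eclipsed. H at 0° is eclipsed with H at 0° (0.9); CH3 at 120° is eclipsed with Et at 120° (3.5); Cl at 240° is eclipsed with Br at 240° (2.3). Total 6.7 kcal/mol.
Et at 180° is staggered. CH3 at 120° is gauche with Et at 180° (1.0); Cl at 240° is gauche with Et at 180° (0.7); Cl at 240° is gauche with Br at 300° (0.7). Total 2.4 kcal/mol.
Et at 240° is eclipsed. H at 0° is eclipsed with Br at 0° (1.6); CH3 at 120° is eclipsed with H at 120° (1.8); Cl at 240° is eclipsed with Et at 240° (2.9). Total 6.3 kcal/mol.
Et at 300° is staggered. CH3 at 120° is gauche with Br at 60° (0.9); Cl at 240° is gauche with Et at 300° (0.7). Total 1.6 kcal/mol.
Max at 120° (6.7 kcal/mol), min at 300° (1.6 kcal/mol); barrier = 5.1 kcal/mol.

5.1 kcal/mol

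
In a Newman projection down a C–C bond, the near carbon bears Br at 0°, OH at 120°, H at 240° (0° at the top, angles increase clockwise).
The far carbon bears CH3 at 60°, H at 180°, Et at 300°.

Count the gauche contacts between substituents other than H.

Non-H gauche pairs: Br(0°)/CH3(60°); Br(0°)/Et(300°); OH(120°)/CH3(60°) — 3 interactions.

3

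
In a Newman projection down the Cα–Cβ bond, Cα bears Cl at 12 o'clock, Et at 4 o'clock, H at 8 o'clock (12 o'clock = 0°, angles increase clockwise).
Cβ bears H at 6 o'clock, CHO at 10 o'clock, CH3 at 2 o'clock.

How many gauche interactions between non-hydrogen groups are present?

Non-H gauche pairs: Cl(0°)/CHO(300°); Cl(0°)/CH3(60°); Et(120°)/CH3(60°) — 3 interactions.

3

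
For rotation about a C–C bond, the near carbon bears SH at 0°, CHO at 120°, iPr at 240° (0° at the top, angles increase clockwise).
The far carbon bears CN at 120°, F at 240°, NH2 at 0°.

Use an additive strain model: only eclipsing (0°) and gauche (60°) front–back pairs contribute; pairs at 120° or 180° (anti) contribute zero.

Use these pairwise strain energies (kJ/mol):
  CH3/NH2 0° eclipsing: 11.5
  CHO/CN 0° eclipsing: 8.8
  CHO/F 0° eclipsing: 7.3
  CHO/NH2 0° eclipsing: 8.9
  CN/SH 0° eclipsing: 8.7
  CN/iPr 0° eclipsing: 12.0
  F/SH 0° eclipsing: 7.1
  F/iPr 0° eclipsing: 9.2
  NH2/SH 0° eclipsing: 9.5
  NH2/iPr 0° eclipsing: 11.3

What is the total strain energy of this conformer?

27.5 kJ/mol

This conformer is eclipsed. SH at 0° is eclipsed with NH2 at 0° (9.5); CHO at 120° is eclipsed with CN at 120° (8.8); iPr at 240° is eclipsed with F at 240° (9.2). Total 27.5 kJ/mol.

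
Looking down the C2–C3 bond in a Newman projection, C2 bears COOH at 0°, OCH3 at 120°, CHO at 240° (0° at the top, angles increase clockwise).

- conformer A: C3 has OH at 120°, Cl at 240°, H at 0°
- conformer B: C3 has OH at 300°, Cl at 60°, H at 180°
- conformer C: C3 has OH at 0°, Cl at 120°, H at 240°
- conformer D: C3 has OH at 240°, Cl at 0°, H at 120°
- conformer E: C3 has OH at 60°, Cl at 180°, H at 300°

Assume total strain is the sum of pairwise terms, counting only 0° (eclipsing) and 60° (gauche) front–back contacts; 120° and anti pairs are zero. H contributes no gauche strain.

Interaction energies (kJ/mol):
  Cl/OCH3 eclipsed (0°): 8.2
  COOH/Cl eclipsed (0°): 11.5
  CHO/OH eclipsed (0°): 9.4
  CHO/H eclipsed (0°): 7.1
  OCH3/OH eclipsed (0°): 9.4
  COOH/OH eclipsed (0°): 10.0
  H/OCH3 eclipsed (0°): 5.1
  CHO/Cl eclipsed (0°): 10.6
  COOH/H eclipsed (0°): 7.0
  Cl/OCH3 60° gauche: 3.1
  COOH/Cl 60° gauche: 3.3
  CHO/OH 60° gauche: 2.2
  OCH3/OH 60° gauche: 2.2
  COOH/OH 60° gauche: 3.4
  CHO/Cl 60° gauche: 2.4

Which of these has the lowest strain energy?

E

A (eclipsed): COOH–H eclipsed, OCH3–OH eclipsed, CHO–Cl eclipsed; 7.0 + 9.4 + 10.6 = 27.0 kJ/mol.
B (staggered): COOH–OH gauche, COOH–Cl gauche, OCH3–Cl gauche, CHO–OH gauche; 3.4 + 3.3 + 3.1 + 2.2 = 12.0 kJ/mol.
C (eclipsed): COOH–OH eclipsed, OCH3–Cl eclipsed, CHO–H eclipsed; 10.0 + 8.2 + 7.1 = 25.3 kJ/mol.
D (eclipsed): COOH–Cl eclipsed, OCH3–H eclipsed, CHO–OH eclipsed; 11.5 + 5.1 + 9.4 = 26.0 kJ/mol.
E (staggered): COOH–OH gauche, OCH3–OH gauche, OCH3–Cl gauche, CHO–Cl gauche; 3.4 + 2.2 + 3.1 + 2.4 = 11.1 kJ/mol.
E has the lowest total (11.1 kJ/mol).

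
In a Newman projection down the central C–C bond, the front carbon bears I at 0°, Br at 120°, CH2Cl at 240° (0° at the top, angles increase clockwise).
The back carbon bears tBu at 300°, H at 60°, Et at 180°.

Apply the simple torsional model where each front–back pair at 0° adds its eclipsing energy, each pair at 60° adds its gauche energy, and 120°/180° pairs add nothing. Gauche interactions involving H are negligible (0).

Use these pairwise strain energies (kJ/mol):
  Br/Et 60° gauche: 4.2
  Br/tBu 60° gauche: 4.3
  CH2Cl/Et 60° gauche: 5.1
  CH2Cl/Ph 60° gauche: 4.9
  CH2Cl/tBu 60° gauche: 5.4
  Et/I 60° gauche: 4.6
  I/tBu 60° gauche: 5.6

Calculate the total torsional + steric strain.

20.3 kJ/mol

This conformer (staggered): I–tBu gauche, Br–Et gauche, CH2Cl–tBu gauche, CH2Cl–Et gauche; 5.6 + 4.2 + 5.4 + 5.1 = 20.3 kJ/mol.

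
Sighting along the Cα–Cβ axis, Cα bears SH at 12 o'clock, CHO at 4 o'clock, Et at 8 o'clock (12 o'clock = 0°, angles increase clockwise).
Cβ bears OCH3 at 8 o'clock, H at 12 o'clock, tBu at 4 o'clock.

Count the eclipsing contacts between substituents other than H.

2

Non-H eclipsing pairs: CHO(120°)/tBu(120°); Et(240°)/OCH3(240°) — 2 interactions.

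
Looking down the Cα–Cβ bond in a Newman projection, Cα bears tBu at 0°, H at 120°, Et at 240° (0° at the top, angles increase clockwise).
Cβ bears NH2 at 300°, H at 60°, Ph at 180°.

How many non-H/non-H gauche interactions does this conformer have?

Non-H gauche pairs: tBu(0°)/NH2(300°); Et(240°)/NH2(300°); Et(240°)/Ph(180°) — 3 interactions.

3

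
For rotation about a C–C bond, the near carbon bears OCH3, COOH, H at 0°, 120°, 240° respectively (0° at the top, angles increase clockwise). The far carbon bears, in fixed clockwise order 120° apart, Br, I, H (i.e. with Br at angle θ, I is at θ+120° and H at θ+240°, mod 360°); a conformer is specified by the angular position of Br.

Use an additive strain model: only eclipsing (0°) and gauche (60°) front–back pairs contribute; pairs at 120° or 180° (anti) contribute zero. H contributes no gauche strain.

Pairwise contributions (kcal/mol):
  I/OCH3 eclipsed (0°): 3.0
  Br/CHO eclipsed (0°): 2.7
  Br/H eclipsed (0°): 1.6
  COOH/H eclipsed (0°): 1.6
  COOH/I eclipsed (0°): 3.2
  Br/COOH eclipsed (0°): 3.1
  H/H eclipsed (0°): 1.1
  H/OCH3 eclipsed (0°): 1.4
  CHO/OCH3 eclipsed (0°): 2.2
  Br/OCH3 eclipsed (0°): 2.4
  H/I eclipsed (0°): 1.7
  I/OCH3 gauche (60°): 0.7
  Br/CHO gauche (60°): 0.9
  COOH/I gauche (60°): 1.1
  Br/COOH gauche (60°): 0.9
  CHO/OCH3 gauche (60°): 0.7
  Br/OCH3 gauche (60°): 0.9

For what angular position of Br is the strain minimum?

Br at 0° (eclipsed): OCH3–Br eclipsed, COOH–I eclipsed, H–H eclipsed; 2.4 + 3.2 + 1.1 = 6.7 kcal/mol.
Br at 60° (staggered): OCH3–Br gauche, COOH–Br gauche, COOH–I gauche; 0.9 + 0.9 + 1.1 = 2.9 kcal/mol.
Br at 120° (eclipsed): OCH3–H eclipsed, COOH–Br eclipsed, H–I eclipsed; 1.4 + 3.1 + 1.7 = 6.2 kcal/mol.
Br at 180° (staggered): OCH3–I gauche, COOH–Br gauche; 0.7 + 0.9 = 1.6 kcal/mol.
Br at 240° (eclipsed): OCH3–I eclipsed, COOH–H eclipsed, H–Br eclipsed; 3.0 + 1.6 + 1.6 = 6.2 kcal/mol.
Br at 300° (staggered): OCH3–Br gauche, OCH3–I gauche, COOH–I gauche; 0.9 + 0.7 + 1.1 = 2.7 kcal/mol.
The minimum (1.6 kcal/mol) occurs with Br at 180°.

180°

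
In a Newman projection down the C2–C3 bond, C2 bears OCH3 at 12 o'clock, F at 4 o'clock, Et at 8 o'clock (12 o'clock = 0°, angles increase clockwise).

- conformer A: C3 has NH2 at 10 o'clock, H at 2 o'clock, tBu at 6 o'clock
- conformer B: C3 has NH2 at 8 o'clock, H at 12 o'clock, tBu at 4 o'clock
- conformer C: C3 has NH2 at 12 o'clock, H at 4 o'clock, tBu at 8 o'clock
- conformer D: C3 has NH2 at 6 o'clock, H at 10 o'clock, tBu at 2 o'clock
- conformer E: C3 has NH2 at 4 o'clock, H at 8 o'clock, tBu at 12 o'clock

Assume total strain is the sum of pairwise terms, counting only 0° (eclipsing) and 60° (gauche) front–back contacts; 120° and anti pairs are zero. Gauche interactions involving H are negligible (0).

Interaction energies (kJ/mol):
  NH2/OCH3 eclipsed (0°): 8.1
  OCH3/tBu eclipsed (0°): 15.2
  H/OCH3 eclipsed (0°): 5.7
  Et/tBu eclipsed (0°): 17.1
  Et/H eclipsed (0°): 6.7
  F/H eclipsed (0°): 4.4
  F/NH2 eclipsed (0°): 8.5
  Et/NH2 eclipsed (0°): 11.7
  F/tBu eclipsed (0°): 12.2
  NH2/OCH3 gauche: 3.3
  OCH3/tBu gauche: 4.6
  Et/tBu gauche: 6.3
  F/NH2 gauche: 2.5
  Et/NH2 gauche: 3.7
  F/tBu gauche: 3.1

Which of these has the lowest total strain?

A (staggered): OCH3(0°)/NH2(300°) gauche 3.3; F(120°)/tBu(180°) gauche 3.1; Et(240°)/NH2(300°) gauche 3.7; Et(240°)/tBu(180°) gauche 6.3 → 16.4 kJ/mol.
B (eclipsed): OCH3(0°)/H(0°) eclipsed 5.7; F(120°)/tBu(120°) eclipsed 12.2; Et(240°)/NH2(240°) eclipsed 11.7 → 29.6 kJ/mol.
C (eclipsed): OCH3(0°)/NH2(0°) eclipsed 8.1; F(120°)/H(120°) eclipsed 4.4; Et(240°)/tBu(240°) eclipsed 17.1 → 29.6 kJ/mol.
D (staggered): OCH3(0°)/tBu(60°) gauche 4.6; F(120°)/NH2(180°) gauche 2.5; F(120°)/tBu(60°) gauche 3.1; Et(240°)/NH2(180°) gauche 3.7 → 13.9 kJ/mol.
E (eclipsed): OCH3(0°)/tBu(0°) eclipsed 15.2; F(120°)/NH2(120°) eclipsed 8.5; Et(240°)/H(240°) eclipsed 6.7 → 30.4 kJ/mol.
D has the lowest total (13.9 kJ/mol).

D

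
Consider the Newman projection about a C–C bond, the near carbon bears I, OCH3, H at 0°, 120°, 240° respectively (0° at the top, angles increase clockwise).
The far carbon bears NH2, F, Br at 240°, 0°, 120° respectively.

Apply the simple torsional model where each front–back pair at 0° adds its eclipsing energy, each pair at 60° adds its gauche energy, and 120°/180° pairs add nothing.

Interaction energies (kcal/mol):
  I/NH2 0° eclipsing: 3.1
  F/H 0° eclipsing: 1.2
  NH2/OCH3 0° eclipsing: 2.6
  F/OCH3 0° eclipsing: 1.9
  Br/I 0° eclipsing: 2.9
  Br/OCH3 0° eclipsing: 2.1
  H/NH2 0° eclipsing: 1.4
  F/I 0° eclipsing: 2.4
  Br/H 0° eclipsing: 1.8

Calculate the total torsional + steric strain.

This conformer (eclipsed): I(0°)/F(0°) eclipsed 2.4; OCH3(120°)/Br(120°) eclipsed 2.1; H(240°)/NH2(240°) eclipsed 1.4 → 5.9 kcal/mol.

5.9 kcal/mol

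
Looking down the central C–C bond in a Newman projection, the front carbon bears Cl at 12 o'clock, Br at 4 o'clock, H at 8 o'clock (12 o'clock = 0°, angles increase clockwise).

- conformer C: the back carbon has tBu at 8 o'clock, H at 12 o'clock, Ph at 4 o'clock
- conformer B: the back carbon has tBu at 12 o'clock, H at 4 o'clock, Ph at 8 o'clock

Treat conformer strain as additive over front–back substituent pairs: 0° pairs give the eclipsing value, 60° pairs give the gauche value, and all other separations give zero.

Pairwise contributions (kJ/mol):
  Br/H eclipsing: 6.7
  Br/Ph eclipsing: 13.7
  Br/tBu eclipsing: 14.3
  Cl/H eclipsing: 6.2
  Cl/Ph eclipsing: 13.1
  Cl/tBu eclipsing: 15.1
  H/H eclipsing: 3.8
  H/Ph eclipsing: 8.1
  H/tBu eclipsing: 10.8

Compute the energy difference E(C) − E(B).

C is eclipsed. Cl at 0° is eclipsed with H at 0° (6.2); Br at 120° is eclipsed with Ph at 120° (13.7); H at 240° is eclipsed with tBu at 240° (10.8). Total 30.7 kJ/mol.
B is eclipsed. Cl at 0° is eclipsed with tBu at 0° (15.1); Br at 120° is eclipsed with H at 120° (6.7); H at 240° is eclipsed with Ph at 240° (8.1). Total 29.9 kJ/mol.
E(C) − E(B) = 30.7 − 29.9 = +0.8 kJ/mol.

+0.8 kJ/mol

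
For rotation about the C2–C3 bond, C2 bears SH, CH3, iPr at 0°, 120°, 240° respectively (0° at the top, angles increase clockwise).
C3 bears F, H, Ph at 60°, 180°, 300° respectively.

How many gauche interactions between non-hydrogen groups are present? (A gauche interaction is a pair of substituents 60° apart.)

Non-H gauche pairs: SH(0°)/F(60°); SH(0°)/Ph(300°); CH3(120°)/F(60°); iPr(240°)/Ph(300°) — 4 interactions.

4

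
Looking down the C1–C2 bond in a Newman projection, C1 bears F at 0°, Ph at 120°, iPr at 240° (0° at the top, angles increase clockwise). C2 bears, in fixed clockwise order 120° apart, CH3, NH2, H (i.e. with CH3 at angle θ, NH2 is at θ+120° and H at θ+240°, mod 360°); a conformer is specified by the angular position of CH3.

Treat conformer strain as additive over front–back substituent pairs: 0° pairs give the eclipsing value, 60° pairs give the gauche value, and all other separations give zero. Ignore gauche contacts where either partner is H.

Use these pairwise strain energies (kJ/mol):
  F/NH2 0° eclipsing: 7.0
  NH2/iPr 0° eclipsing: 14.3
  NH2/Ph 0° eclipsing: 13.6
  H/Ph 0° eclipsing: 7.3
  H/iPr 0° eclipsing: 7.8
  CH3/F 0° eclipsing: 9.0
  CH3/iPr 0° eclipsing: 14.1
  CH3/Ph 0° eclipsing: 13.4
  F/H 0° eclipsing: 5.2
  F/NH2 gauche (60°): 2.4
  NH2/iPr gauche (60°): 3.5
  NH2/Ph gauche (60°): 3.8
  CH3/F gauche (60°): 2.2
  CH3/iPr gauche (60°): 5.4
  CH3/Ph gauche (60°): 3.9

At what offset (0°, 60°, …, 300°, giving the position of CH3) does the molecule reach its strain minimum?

CH3 at 0° is eclipsed. F at 0° is eclipsed with CH3 at 0° (9.0); Ph at 120° is eclipsed with NH2 at 120° (13.6); iPr at 240° is eclipsed with H at 240° (7.8). Total 30.4 kJ/mol.
CH3 at 60° is staggered. F at 0° is gauche with CH3 at 60° (2.2); Ph at 120° is gauche with CH3 at 60° (3.9); Ph at 120° is gauche with NH2 at 180° (3.8); iPr at 240° is gauche with NH2 at 180° (3.5). Total 13.4 kJ/mol.
CH3 at 120° is eclipsed. F at 0° is eclipsed with H at 0° (5.2); Ph at 120° is eclipsed with CH3 at 120° (13.4); iPr at 240° is eclipsed with NH2 at 240° (14.3). Total 32.9 kJ/mol.
CH3 at 180° is staggered. F at 0° is gauche with NH2 at 300° (2.4); Ph at 120° is gauche with CH3 at 180° (3.9); iPr at 240° is gauche with CH3 at 180° (5.4); iPr at 240° is gauche with NH2 at 300° (3.5). Total 15.2 kJ/mol.
CH3 at 240° is eclipsed. F at 0° is eclipsed with NH2 at 0° (7.0); Ph at 120° is eclipsed with H at 120° (7.3); iPr at 240° is eclipsed with CH3 at 240° (14.1). Total 28.4 kJ/mol.
CH3 at 300° is staggered. F at 0° is gauche with CH3 at 300° (2.2); F at 0° is gauche with NH2 at 60° (2.4); Ph at 120° is gauche with NH2 at 60° (3.8); iPr at 240° is gauche with CH3 at 300° (5.4). Total 13.8 kJ/mol.
The minimum (13.4 kJ/mol) occurs with CH3 at 60°.

60°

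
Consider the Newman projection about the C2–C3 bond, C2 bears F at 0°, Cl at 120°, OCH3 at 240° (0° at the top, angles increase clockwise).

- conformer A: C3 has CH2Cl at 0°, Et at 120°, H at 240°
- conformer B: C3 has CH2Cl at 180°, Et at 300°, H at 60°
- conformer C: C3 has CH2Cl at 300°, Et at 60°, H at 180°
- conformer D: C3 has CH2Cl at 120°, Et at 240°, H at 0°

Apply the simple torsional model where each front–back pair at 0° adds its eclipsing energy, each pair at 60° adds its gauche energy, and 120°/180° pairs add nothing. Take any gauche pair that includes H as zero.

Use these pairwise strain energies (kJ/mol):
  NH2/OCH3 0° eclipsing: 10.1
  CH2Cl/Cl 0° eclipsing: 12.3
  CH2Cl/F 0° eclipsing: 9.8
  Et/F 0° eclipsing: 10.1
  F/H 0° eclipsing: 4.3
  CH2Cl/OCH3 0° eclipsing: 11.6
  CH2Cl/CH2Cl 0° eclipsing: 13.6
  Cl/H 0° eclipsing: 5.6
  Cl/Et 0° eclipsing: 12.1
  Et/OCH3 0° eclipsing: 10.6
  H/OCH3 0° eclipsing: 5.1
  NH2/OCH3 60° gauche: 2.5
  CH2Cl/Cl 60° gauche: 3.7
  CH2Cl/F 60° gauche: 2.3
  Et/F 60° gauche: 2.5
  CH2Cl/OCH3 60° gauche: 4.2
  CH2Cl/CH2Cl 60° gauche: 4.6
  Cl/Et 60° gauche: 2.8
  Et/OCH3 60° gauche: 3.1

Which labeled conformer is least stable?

D

A is eclipsed. F at 0° is eclipsed with CH2Cl at 0° (9.8); Cl at 120° is eclipsed with Et at 120° (12.1); OCH3 at 240° is eclipsed with H at 240° (5.1). Total 27.0 kJ/mol.
B is staggered. F at 0° is gauche with Et at 300° (2.5); Cl at 120° is gauche with CH2Cl at 180° (3.7); OCH3 at 240° is gauche with CH2Cl at 180° (4.2); OCH3 at 240° is gauche with Et at 300° (3.1). Total 13.5 kJ/mol.
C is staggered. F at 0° is gauche with CH2Cl at 300° (2.3); F at 0° is gauche with Et at 60° (2.5); Cl at 120° is gauche with Et at 60° (2.8); OCH3 at 240° is gauche with CH2Cl at 300° (4.2). Total 11.8 kJ/mol.
D is eclipsed. F at 0° is eclipsed with H at 0° (4.3); Cl at 120° is eclipsed with CH2Cl at 120° (12.3); OCH3 at 240° is eclipsed with Et at 240° (10.6). Total 27.2 kJ/mol.
D has the highest total (27.2 kJ/mol).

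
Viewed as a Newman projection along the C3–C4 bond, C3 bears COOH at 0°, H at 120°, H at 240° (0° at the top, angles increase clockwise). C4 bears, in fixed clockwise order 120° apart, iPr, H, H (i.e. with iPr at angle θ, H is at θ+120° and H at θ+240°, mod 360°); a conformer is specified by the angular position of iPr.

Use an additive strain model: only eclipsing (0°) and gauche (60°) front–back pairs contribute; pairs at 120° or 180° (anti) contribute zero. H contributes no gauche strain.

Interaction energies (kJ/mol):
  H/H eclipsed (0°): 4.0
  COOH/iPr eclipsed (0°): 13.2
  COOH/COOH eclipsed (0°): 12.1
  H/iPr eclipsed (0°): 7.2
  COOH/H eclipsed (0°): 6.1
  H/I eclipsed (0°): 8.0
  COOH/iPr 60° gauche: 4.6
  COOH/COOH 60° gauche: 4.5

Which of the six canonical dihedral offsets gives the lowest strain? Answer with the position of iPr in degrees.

180°

iPr at 0° is eclipsed. COOH at 0° is eclipsed with iPr at 0° (13.2); H at 120° is eclipsed with H at 120° (4.0); H at 240° is eclipsed with H at 240° (4.0). Total 21.2 kJ/mol.
iPr at 60° is staggered. COOH at 0° is gauche with iPr at 60° (4.6). Total 4.6 kJ/mol.
iPr at 120° is eclipsed. COOH at 0° is eclipsed with H at 0° (6.1); H at 120° is eclipsed with iPr at 120° (7.2); H at 240° is eclipsed with H at 240° (4.0). Total 17.3 kJ/mol.
iPr at 180° (staggered): no non-H gauche contacts → 0.0 kJ/mol.
iPr at 240° is eclipsed. COOH at 0° is eclipsed with H at 0° (6.1); H at 120° is eclipsed with H at 120° (4.0); H at 240° is eclipsed with iPr at 240° (7.2). Total 17.3 kJ/mol.
iPr at 300° is staggered. COOH at 0° is gauche with iPr at 300° (4.6). Total 4.6 kJ/mol.
The minimum (0.0 kJ/mol) occurs with iPr at 180°.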